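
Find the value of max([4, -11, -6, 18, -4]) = 18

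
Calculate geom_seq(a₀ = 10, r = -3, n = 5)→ a_0 = 10*(-3)^0 = 10
a_1 = 10*(-3)^1 = -30
a_2 = 10*(-3)^2 = 90
...
= [10, -30, 90, -270, 810]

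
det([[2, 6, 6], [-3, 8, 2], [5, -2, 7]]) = (1)*(2)*det([[8, 2], [-2, 7]]) + (-1)*(6)*det([[-3, 2], [5, 7]]) + (1)*(6)*det([[-3, 8], [5, -2]])
= 120 + 186 + -204
= 102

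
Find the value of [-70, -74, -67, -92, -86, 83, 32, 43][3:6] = [-92, -86, 83]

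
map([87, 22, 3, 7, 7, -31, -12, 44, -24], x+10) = [97, 32, 13, 17, 17, -21, -2, 54, -14]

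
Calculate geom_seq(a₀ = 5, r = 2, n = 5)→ [5, 10, 20, 40, 80]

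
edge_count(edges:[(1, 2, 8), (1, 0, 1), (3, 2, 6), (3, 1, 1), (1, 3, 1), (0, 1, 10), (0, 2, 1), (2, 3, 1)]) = 8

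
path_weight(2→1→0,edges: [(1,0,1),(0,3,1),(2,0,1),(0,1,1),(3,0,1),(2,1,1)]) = w(2→1)=1 + w(1→0)=1
= 2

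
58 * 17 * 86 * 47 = 3985412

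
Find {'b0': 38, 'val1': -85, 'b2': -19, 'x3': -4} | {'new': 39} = {'b0': 38, 'val1': -85, 'b2': -19, 'x3': -4, 'new': 39}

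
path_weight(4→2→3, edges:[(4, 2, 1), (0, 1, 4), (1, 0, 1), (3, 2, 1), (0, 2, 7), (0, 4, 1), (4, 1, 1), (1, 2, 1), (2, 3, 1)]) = 2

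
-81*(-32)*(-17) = -44064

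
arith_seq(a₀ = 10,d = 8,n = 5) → a_0 = 10 + 0*8 = 10
a_1 = 10 + 1*8 = 18
a_2 = 10 + 2*8 = 26
...
= [10, 18, 26, 34, 42]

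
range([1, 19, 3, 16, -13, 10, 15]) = 32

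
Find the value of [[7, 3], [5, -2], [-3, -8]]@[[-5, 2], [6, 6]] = [[-17, 32], [-37, -2], [-33, -54]]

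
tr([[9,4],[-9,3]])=diagonal: 9 + 3
= 12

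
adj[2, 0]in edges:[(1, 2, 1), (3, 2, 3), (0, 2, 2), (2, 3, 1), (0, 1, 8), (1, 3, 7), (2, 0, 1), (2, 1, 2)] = 1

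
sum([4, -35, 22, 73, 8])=4 + (-35) + 22 + 73 + 8
= 72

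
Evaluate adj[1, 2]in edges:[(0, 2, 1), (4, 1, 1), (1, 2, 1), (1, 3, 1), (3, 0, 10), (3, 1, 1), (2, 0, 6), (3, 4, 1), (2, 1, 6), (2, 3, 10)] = 1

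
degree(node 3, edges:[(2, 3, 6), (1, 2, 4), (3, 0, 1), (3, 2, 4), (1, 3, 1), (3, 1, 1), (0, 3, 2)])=6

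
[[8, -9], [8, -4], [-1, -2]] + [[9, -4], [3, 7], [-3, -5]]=[[17, -13], [11, 3], [-4, -7]]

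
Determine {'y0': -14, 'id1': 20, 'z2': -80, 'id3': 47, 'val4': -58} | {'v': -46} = {'y0': -14, 'id1': 20, 'z2': -80, 'id3': 47, 'val4': -58, 'v': -46}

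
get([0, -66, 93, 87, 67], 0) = 0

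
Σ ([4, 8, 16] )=28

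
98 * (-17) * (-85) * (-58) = -8213380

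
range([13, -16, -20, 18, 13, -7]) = 38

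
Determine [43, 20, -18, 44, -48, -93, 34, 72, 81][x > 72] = [81]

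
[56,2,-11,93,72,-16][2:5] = [-11, 93, 72]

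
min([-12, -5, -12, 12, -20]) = -20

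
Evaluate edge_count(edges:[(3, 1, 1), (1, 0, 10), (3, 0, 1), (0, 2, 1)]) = 4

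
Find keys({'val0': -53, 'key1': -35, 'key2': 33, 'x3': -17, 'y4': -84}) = ['val0', 'key1', 'key2', 'x3', 'y4']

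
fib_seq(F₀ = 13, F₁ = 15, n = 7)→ [13, 15, 28, 43, 71, 114, 185]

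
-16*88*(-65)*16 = 1464320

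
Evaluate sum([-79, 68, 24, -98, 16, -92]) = -161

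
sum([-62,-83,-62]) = (-62) + (-83) + (-62)
= -207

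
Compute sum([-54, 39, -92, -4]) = (-54) + 39 + (-92) + (-4)
= -111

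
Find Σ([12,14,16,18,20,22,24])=12 + 14 + 16 + 18 + 20 + 22 + 24
= 126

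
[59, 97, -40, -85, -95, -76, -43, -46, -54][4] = -95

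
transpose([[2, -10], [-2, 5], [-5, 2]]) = [[2, -2, -5], [-10, 5, 2]]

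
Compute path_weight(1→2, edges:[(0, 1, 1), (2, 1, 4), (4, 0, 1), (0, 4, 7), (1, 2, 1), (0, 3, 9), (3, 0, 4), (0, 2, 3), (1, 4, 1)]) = 1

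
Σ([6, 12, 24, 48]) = 6 + 12 + 24 + 48
= 90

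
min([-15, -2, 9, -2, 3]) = -15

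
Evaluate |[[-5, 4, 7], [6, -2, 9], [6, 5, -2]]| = (1)*(-5)*det([[-2, 9], [5, -2]]) + (-1)*(4)*det([[6, 9], [6, -2]]) + (1)*(7)*det([[6, -2], [6, 5]])
= 205 + 264 + 294
= 763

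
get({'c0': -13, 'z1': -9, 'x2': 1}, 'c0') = -13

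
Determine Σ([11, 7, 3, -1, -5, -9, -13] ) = 11 + 7 + 3 + (-1) + (-5) + (-9) + (-13)
= -7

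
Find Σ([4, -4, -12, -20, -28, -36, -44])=4 + (-4) + (-12) + (-20) + (-28) + (-36) + (-44)
= -140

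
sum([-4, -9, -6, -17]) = (-4) + (-9) + (-6) + (-17)
= -36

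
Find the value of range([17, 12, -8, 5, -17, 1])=34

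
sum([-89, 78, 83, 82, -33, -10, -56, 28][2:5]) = 132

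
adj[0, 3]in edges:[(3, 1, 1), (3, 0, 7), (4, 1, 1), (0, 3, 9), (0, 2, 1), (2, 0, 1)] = 9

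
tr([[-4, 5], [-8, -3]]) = -7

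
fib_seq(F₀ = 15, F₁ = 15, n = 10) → F_2 = F_1 + F_0 = 30
F_3 = F_2 + F_1 = 45
F_4 = F_3 + F_2 = 75
...
= [15, 15, 30, 45, 75, 120, 195, 315, 510, 825]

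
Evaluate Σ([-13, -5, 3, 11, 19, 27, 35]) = (-13) + (-5) + 3 + 11 + 19 + 27 + 35
= 77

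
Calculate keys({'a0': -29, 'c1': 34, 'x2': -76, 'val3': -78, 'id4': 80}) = ['a0', 'c1', 'x2', 'val3', 'id4']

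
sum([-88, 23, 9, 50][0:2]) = -65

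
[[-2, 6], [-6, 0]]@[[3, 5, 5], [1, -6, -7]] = C[0][0] = (-2)*(3) + (6)*(1) = 0
C[0][1] = (-2)*(5) + (6)*(-6) = -46
C[0][2] = (-2)*(5) + (6)*(-7) = -52
C[1][0] = (-6)*(3) + (0)*(1) = -18
C[1][1] = (-6)*(5) + (0)*(-6) = -30
C[1][2] = (-6)*(5) + (0)*(-7) = -30
= [[0, -46, -52], [-18, -30, -30]]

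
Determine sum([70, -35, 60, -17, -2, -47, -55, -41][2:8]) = slice → [60, -17, -2, -47, -55, -41]
60 + (-17) + (-2) + (-47) + (-55) + (-41)
= -102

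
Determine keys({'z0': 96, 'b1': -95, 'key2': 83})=['z0', 'b1', 'key2']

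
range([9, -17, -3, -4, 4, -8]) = 26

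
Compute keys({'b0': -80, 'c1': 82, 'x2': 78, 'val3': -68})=['b0', 'c1', 'x2', 'val3']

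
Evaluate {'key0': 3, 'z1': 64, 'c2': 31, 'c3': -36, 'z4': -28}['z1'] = 64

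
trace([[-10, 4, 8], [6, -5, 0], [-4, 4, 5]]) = -10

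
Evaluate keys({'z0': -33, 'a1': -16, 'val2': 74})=['z0', 'a1', 'val2']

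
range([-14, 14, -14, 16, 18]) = 32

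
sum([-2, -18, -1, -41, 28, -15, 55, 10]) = 16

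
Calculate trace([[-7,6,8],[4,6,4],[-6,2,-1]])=-2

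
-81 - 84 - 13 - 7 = -185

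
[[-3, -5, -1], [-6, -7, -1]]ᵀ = [[-3, -6], [-5, -7], [-1, -1]]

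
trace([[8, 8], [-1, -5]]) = diagonal: 8 + (-5)
= 3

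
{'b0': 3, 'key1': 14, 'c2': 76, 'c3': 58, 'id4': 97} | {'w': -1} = {'b0': 3, 'key1': 14, 'c2': 76, 'c3': 58, 'id4': 97, 'w': -1}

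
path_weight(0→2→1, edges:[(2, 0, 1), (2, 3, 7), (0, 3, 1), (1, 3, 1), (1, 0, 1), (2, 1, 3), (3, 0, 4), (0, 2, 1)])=w(0→2)=1 + w(2→1)=3
= 4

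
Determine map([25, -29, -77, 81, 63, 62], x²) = (25)²=625, (-29)²=841, (-77)²=5929, (81)²=6561, (63)²=3969, (62)²=3844
= [625, 841, 5929, 6561, 3969, 3844]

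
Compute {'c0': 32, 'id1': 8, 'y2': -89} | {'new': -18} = {'c0': 32, 'id1': 8, 'y2': -89, 'new': -18}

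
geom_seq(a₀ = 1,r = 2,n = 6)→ [1, 2, 4, 8, 16, 32]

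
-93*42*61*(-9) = 2144394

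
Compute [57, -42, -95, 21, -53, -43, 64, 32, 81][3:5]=[21, -53]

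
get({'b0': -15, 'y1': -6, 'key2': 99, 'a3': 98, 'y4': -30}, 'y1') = -6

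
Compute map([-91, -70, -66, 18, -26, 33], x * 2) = [-182, -140, -132, 36, -52, 66]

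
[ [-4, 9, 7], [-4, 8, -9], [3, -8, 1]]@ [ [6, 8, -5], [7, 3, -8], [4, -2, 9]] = C[0][0] = (-4)*(6) + (9)*(7) + (7)*(4) = 67
C[0][1] = (-4)*(8) + (9)*(3) + (7)*(-2) = -19
C[0][2] = (-4)*(-5) + (9)*(-8) + (7)*(9) = 11
C[1][0] = (-4)*(6) + (8)*(7) + (-9)*(4) = -4
C[1][1] = (-4)*(8) + (8)*(3) + (-9)*(-2) = 10
C[1][2] = (-4)*(-5) + (8)*(-8) + (-9)*(9) = -125
... (3 more cells)
= [[67, -19, 11], [-4, 10, -125], [-34, -2, 58]]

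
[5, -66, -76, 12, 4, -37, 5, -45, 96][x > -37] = keep x where x > -37: 5✓, -66✗, -76✗, 12✓, 4✓, -37✗, 5✓, -45✗, 96✓
= [5, 12, 4, 5, 96]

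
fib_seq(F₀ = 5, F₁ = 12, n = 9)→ [5, 12, 17, 29, 46, 75, 121, 196, 317]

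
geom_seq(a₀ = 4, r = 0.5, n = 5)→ a_0 = 4*0.5^0 = 4.0
a_1 = 4*0.5^1 = 2.0
a_2 = 4*0.5^2 = 1.0
...
= [4.0, 2.0, 1.0, 0.5, 0.25]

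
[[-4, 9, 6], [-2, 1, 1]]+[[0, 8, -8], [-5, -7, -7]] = [[-4, 17, -2], [-7, -6, -6]]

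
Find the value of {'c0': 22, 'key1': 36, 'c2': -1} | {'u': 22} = {'c0': 22, 'key1': 36, 'c2': -1, 'u': 22}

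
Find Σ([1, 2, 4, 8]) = 15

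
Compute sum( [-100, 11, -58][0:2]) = slice → [-100, 11]
(-100) + 11
= -89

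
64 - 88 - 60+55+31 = 2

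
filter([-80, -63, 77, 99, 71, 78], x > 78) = [99]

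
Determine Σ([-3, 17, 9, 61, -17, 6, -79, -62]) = (-3) + 17 + 9 + 61 + (-17) + 6 + (-79) + (-62)
= -68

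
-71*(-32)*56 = 127232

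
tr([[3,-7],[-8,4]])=diagonal: 3 + 4
= 7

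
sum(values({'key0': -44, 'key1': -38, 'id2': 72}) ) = (-44) + (-38) + 72
= -10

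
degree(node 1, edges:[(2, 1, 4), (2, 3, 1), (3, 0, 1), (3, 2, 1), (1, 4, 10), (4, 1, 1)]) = 3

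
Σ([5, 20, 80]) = 105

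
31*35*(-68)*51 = -3762780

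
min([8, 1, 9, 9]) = 1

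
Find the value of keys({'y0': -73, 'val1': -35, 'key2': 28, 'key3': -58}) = ['y0', 'val1', 'key2', 'key3']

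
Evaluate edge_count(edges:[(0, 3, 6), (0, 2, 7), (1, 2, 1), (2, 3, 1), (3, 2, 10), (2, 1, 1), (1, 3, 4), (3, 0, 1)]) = 8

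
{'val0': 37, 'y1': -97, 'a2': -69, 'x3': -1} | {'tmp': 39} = {'val0': 37, 'y1': -97, 'a2': -69, 'x3': -1, 'tmp': 39}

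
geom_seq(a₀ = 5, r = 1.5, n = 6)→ [5.0, 7.5, 11.25, 16.875, 25.3125, 37.96875]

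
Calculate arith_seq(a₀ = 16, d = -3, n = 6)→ a_0 = 16 + 0*-3 = 16
a_1 = 16 + 1*-3 = 13
a_2 = 16 + 2*-3 = 10
...
= [16, 13, 10, 7, 4, 1]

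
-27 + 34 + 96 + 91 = 194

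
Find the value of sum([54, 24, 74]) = 54 + 24 + 74
= 152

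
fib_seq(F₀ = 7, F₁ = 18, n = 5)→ [7, 18, 25, 43, 68]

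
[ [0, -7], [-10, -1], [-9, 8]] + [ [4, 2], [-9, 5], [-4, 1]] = [[4, -5], [-19, 4], [-13, 9]]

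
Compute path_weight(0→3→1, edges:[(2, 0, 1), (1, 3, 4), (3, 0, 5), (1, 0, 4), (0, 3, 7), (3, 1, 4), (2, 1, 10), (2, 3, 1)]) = w(0→3)=7 + w(3→1)=4
= 11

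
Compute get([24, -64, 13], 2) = 13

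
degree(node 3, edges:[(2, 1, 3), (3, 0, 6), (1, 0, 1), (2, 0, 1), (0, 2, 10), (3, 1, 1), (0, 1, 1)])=2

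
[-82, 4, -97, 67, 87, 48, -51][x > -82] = [4, 67, 87, 48, -51]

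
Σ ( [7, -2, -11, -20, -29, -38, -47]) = 7 + (-2) + (-11) + (-20) + (-29) + (-38) + (-47)
= -140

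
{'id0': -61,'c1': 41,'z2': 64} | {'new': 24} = {'id0': -61, 'c1': 41, 'z2': 64, 'new': 24}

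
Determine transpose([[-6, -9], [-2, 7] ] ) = [[-6, -2], [-9, 7]]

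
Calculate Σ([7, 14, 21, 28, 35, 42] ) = 147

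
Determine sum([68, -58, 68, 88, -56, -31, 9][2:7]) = 78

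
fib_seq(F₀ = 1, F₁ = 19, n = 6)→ [1, 19, 20, 39, 59, 98]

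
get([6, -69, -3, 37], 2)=-3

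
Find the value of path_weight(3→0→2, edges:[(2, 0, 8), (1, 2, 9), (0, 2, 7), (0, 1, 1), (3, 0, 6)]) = 13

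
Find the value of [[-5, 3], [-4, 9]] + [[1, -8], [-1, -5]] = [[-4, -5], [-5, 4]]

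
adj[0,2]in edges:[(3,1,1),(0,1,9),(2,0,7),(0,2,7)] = 7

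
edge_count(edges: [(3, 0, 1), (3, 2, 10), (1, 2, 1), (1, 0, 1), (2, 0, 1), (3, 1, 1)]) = 6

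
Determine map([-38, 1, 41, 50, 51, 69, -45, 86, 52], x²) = [1444, 1, 1681, 2500, 2601, 4761, 2025, 7396, 2704]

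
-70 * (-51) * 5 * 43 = 767550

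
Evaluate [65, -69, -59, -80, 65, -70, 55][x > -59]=keep x where x > -59: 65✓, -69✗, -59✗, -80✗, 65✓, -70✗, 55✓
= [65, 65, 55]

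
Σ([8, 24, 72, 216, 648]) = 968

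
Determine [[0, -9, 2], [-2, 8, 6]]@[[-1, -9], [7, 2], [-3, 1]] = C[0][0] = (0)*(-1) + (-9)*(7) + (2)*(-3) = -69
C[0][1] = (0)*(-9) + (-9)*(2) + (2)*(1) = -16
C[1][0] = (-2)*(-1) + (8)*(7) + (6)*(-3) = 40
C[1][1] = (-2)*(-9) + (8)*(2) + (6)*(1) = 40
= [[-69, -16], [40, 40]]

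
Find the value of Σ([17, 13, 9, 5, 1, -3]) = 42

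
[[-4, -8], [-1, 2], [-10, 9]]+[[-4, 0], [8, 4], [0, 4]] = [[-8, -8], [7, 6], [-10, 13]]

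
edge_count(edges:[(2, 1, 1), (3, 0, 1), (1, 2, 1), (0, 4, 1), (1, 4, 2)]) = 5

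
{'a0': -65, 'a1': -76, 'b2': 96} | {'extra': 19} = {'a0': -65, 'a1': -76, 'b2': 96, 'extra': 19}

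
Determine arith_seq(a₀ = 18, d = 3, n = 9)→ a_0 = 18 + 0*3 = 18
a_1 = 18 + 1*3 = 21
a_2 = 18 + 2*3 = 24
...
= [18, 21, 24, 27, 30, 33, 36, 39, 42]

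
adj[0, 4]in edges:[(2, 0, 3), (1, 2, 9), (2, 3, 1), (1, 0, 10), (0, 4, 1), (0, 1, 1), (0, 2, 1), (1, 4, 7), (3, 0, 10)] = 1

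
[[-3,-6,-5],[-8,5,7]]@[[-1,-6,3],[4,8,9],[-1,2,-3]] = [[-16, -40, -48], [21, 102, 0]]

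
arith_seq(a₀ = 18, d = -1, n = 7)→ a_0 = 18 + 0*-1 = 18
a_1 = 18 + 1*-1 = 17
a_2 = 18 + 2*-1 = 16
...
= [18, 17, 16, 15, 14, 13, 12]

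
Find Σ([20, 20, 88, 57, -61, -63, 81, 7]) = 20 + 20 + 88 + 57 + (-61) + (-63) + 81 + 7
= 149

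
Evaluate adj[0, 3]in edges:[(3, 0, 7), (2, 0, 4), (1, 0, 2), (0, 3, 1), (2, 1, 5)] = 1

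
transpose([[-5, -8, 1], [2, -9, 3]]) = [[-5, 2], [-8, -9], [1, 3]]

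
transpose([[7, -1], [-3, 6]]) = [[7, -3], [-1, 6]]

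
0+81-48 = 33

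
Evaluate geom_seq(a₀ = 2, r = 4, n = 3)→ [2, 8, 32]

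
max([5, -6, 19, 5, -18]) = 19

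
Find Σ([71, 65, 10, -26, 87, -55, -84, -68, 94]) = 71 + 65 + 10 + (-26) + 87 + (-55) + (-84) + (-68) + 94
= 94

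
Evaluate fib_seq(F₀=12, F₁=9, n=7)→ F_2 = F_1 + F_0 = 21
F_3 = F_2 + F_1 = 30
F_4 = F_3 + F_2 = 51
...
= [12, 9, 21, 30, 51, 81, 132]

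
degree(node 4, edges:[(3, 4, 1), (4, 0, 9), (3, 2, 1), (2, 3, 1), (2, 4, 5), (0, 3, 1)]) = 3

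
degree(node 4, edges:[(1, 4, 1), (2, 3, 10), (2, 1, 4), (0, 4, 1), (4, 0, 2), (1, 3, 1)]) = 3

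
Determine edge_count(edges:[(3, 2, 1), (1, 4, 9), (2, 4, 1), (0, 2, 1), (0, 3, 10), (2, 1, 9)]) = 6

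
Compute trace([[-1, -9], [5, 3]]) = diagonal: (-1) + 3
= 2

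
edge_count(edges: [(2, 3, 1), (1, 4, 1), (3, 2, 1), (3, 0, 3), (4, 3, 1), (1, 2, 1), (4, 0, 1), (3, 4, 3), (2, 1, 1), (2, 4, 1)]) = 10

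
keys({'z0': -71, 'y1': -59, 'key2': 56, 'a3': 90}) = ['z0', 'y1', 'key2', 'a3']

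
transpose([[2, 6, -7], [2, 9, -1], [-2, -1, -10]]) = [[2, 2, -2], [6, 9, -1], [-7, -1, -10]]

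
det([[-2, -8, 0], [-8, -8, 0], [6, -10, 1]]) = (1)*(-2)*det([[-8, 0], [-10, 1]]) + (-1)*(-8)*det([[-8, 0], [6, 1]]) + (1)*(0)*det([[-8, -8], [6, -10]])
= 16 + -64 + 0
= -48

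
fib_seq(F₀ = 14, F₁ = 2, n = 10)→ [14, 2, 16, 18, 34, 52, 86, 138, 224, 362]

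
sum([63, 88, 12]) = 163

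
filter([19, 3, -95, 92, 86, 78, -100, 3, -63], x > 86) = [92]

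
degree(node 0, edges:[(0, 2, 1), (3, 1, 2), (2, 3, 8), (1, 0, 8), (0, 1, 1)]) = 3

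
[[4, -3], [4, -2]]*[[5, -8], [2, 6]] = C[0][0] = (4)*(5) + (-3)*(2) = 14
C[0][1] = (4)*(-8) + (-3)*(6) = -50
C[1][0] = (4)*(5) + (-2)*(2) = 16
C[1][1] = (4)*(-8) + (-2)*(6) = -44
= [[14, -50], [16, -44]]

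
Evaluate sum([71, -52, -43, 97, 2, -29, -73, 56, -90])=71 + (-52) + (-43) + 97 + 2 + (-29) + (-73) + 56 + (-90)
= -61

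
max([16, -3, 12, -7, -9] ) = 16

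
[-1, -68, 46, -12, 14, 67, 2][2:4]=[46, -12]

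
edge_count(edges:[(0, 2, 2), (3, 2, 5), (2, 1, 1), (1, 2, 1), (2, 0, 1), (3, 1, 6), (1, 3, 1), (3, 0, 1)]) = 8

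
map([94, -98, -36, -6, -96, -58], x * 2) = 94*2=188, -98*2=-196, -36*2=-72, -6*2=-12, -96*2=-192, -58*2=-116
= [188, -196, -72, -12, -192, -116]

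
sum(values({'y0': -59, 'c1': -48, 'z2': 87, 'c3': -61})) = -81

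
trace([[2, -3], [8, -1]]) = 1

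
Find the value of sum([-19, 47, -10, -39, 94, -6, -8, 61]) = (-19) + 47 + (-10) + (-39) + 94 + (-6) + (-8) + 61
= 120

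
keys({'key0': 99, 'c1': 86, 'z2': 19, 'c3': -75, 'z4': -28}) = ['key0', 'c1', 'z2', 'c3', 'z4']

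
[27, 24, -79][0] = 27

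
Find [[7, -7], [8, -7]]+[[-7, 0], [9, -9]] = [[0, -7], [17, -16]]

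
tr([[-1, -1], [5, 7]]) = diagonal: (-1) + 7
= 6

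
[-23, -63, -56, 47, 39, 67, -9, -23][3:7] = [47, 39, 67, -9]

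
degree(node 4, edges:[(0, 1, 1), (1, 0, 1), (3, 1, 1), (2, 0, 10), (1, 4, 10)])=incident: (1,4)
= 1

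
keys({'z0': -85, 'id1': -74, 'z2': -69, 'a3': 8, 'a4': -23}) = ['z0', 'id1', 'z2', 'a3', 'a4']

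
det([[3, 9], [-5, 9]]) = (3)*(9) - (9)*(-5)
= 72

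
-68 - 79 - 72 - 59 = -278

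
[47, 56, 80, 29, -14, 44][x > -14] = keep x where x > -14: 47✓, 56✓, 80✓, 29✓, -14✗, 44✓
= [47, 56, 80, 29, 44]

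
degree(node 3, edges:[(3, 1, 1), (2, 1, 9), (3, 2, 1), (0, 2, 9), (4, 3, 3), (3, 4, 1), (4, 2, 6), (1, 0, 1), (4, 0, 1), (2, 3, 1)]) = incident: (3,1), (3,2), (4,3), (3,4), (2,3)
= 5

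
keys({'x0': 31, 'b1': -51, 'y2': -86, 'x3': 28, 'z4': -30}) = ['x0', 'b1', 'y2', 'x3', 'z4']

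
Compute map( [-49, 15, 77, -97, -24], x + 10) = -49+10=-39, 15+10=25, 77+10=87, -97+10=-87, -24+10=-14
= [-39, 25, 87, -87, -14]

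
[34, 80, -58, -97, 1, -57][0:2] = [34, 80]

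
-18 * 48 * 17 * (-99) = 1454112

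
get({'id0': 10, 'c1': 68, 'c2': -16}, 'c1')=68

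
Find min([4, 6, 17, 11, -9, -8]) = -9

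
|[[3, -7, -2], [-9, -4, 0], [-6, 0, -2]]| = (1)*(3)*det([[-4, 0], [0, -2]]) + (-1)*(-7)*det([[-9, 0], [-6, -2]]) + (1)*(-2)*det([[-9, -4], [-6, 0]])
= 24 + 126 + 48
= 198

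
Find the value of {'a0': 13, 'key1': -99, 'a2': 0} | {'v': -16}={'a0': 13, 'key1': -99, 'a2': 0, 'v': -16}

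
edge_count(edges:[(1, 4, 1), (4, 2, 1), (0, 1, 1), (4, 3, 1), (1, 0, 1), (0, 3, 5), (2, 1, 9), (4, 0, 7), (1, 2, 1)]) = 9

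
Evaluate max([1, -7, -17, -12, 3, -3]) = 3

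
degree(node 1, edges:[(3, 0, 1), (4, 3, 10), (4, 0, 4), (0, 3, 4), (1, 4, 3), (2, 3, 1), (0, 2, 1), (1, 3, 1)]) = 2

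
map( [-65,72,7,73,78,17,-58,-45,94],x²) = [4225, 5184, 49, 5329, 6084, 289, 3364, 2025, 8836]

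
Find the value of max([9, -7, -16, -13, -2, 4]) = 9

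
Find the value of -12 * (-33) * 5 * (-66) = -130680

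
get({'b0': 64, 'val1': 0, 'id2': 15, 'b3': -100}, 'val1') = 0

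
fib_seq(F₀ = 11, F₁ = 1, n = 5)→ F_2 = F_1 + F_0 = 12
F_3 = F_2 + F_1 = 13
F_4 = F_3 + F_2 = 25
= [11, 1, 12, 13, 25]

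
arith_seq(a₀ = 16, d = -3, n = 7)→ [16, 13, 10, 7, 4, 1, -2]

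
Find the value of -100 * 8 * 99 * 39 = -3088800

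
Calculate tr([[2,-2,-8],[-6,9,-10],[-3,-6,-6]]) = diagonal: 2 + 9 + (-6)
= 5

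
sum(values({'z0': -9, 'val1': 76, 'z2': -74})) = (-9) + 76 + (-74)
= -7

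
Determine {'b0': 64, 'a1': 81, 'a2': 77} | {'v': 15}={'b0': 64, 'a1': 81, 'a2': 77, 'v': 15}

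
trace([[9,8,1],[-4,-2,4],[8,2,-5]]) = diagonal: 9 + (-2) + (-5)
= 2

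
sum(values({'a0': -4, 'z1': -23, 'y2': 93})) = 66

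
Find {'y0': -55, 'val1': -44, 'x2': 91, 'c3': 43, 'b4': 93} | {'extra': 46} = {'y0': -55, 'val1': -44, 'x2': 91, 'c3': 43, 'b4': 93, 'extra': 46}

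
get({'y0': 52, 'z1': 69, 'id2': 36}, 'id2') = 36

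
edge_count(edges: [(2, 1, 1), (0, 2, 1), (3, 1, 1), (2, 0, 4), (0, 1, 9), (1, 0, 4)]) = 6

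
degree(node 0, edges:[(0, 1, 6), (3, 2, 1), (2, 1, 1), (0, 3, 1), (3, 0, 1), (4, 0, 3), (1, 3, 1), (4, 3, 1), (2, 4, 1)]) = incident: (0,1), (0,3), (3,0), (4,0)
= 4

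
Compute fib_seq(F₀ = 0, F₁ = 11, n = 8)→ F_2 = F_1 + F_0 = 11
F_3 = F_2 + F_1 = 22
F_4 = F_3 + F_2 = 33
...
= [0, 11, 11, 22, 33, 55, 88, 143]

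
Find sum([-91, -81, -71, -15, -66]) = (-91) + (-81) + (-71) + (-15) + (-66)
= -324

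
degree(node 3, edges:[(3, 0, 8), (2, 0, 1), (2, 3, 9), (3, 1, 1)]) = 3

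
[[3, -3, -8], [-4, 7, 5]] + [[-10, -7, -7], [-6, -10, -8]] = [[-7, -10, -15], [-10, -3, -3]]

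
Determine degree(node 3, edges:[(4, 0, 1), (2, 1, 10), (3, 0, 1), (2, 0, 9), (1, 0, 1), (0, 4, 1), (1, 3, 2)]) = incident: (3,0), (1,3)
= 2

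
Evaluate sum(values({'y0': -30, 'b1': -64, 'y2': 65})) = (-30) + (-64) + 65
= -29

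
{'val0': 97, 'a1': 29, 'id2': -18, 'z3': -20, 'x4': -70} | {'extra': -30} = {'val0': 97, 'a1': 29, 'id2': -18, 'z3': -20, 'x4': -70, 'extra': -30}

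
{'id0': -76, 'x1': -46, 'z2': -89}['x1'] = -46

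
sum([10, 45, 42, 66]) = 163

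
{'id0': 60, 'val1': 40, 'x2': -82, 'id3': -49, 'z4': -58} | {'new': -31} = {'id0': 60, 'val1': 40, 'x2': -82, 'id3': -49, 'z4': -58, 'new': -31}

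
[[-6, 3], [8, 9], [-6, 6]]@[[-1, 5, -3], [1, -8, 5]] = C[0][0] = (-6)*(-1) + (3)*(1) = 9
C[0][1] = (-6)*(5) + (3)*(-8) = -54
C[0][2] = (-6)*(-3) + (3)*(5) = 33
C[1][0] = (8)*(-1) + (9)*(1) = 1
C[1][1] = (8)*(5) + (9)*(-8) = -32
C[1][2] = (8)*(-3) + (9)*(5) = 21
... (3 more cells)
= [[9, -54, 33], [1, -32, 21], [12, -78, 48]]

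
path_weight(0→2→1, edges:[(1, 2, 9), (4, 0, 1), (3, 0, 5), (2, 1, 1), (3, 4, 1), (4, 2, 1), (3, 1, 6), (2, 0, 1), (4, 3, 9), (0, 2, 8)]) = 9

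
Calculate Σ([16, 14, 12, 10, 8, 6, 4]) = 16 + 14 + 12 + 10 + 8 + 6 + 4
= 70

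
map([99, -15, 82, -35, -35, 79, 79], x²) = [9801, 225, 6724, 1225, 1225, 6241, 6241]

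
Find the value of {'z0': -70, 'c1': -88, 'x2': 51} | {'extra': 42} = {'z0': -70, 'c1': -88, 'x2': 51, 'extra': 42}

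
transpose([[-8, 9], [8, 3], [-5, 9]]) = [[-8, 8, -5], [9, 3, 9]]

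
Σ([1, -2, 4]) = 1 + -2 + 4
= 3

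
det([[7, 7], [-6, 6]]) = 84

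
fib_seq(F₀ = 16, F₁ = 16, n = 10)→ F_2 = F_1 + F_0 = 32
F_3 = F_2 + F_1 = 48
F_4 = F_3 + F_2 = 80
...
= [16, 16, 32, 48, 80, 128, 208, 336, 544, 880]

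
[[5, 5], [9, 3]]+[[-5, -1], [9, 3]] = [[0, 4], [18, 6]]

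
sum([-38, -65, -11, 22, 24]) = (-38) + (-65) + (-11) + 22 + 24
= -68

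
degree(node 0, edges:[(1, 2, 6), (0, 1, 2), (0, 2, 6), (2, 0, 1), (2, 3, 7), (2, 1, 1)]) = 3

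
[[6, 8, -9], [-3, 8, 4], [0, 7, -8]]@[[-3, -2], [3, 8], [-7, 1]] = [[69, 43], [5, 74], [77, 48]]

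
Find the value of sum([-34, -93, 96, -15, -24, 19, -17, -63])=(-34) + (-93) + 96 + (-15) + (-24) + 19 + (-17) + (-63)
= -131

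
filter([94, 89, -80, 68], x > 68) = [94, 89]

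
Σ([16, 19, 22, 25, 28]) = 110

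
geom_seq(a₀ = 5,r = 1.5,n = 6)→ [5.0, 7.5, 11.25, 16.875, 25.3125, 37.96875]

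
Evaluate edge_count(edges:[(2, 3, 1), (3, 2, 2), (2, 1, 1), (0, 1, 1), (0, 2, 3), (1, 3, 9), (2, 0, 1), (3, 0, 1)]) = 8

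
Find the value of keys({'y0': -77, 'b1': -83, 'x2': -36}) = ['y0', 'b1', 'x2']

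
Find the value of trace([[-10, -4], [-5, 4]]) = diagonal: (-10) + 4
= -6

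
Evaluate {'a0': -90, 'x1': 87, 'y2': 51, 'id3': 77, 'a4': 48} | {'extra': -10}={'a0': -90, 'x1': 87, 'y2': 51, 'id3': 77, 'a4': 48, 'extra': -10}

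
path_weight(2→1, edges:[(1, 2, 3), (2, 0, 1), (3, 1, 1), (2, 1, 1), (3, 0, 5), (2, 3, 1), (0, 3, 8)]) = 1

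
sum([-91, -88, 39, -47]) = -187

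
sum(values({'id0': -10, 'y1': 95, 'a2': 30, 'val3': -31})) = (-10) + 95 + 30 + (-31)
= 84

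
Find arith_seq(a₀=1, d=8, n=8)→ [1, 9, 17, 25, 33, 41, 49, 57]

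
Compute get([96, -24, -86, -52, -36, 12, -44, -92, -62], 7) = -92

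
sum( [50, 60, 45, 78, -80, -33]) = 120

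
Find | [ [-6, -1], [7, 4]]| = -17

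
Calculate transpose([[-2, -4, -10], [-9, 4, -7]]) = [[-2, -9], [-4, 4], [-10, -7]]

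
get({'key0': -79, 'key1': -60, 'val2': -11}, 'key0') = -79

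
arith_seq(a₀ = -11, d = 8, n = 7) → [-11, -3, 5, 13, 21, 29, 37]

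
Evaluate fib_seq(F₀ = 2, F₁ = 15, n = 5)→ [2, 15, 17, 32, 49]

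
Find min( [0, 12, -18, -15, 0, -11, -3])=-18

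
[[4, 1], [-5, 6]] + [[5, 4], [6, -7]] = [[9, 5], [1, -1]]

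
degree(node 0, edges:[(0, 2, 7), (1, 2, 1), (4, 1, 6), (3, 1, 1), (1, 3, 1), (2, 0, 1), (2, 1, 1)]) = incident: (0,2), (2,0)
= 2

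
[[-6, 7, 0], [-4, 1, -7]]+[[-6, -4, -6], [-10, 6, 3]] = [[-12, 3, -6], [-14, 7, -4]]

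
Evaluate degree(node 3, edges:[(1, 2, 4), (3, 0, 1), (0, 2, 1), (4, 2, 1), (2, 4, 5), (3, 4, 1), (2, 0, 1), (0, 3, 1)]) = incident: (3,0), (3,4), (0,3)
= 3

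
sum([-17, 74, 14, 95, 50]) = (-17) + 74 + 14 + 95 + 50
= 216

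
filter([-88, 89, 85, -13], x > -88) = [89, 85, -13]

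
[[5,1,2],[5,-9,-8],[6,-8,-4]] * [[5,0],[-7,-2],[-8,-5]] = C[0][0] = (5)*(5) + (1)*(-7) + (2)*(-8) = 2
C[0][1] = (5)*(0) + (1)*(-2) + (2)*(-5) = -12
C[1][0] = (5)*(5) + (-9)*(-7) + (-8)*(-8) = 152
C[1][1] = (5)*(0) + (-9)*(-2) + (-8)*(-5) = 58
C[2][0] = (6)*(5) + (-8)*(-7) + (-4)*(-8) = 118
C[2][1] = (6)*(0) + (-8)*(-2) + (-4)*(-5) = 36
= [[2, -12], [152, 58], [118, 36]]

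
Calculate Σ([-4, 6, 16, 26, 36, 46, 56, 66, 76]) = (-4) + 6 + 16 + 26 + 36 + 46 + 56 + 66 + 76
= 324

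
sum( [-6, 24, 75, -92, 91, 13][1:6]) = 111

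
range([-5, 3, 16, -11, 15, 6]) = 27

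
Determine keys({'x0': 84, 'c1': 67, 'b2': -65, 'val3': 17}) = ['x0', 'c1', 'b2', 'val3']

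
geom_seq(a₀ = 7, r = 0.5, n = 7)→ [7.0, 3.5, 1.75, 0.875, 0.4375, 0.21875, 0.109375]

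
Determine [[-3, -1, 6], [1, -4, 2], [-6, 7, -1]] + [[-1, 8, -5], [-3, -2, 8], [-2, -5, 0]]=[[-4, 7, 1], [-2, -6, 10], [-8, 2, -1]]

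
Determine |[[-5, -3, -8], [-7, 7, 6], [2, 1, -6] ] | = (1)*(-5)*det([[7, 6], [1, -6]]) + (-1)*(-3)*det([[-7, 6], [2, -6]]) + (1)*(-8)*det([[-7, 7], [2, 1]])
= 240 + 90 + 168
= 498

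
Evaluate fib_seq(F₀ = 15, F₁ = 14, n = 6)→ [15, 14, 29, 43, 72, 115]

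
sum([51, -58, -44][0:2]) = slice → [51, -58]
51 + (-58)
= -7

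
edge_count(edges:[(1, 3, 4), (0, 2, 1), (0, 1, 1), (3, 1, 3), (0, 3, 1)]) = 5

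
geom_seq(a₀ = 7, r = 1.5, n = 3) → [7.0, 10.5, 15.75]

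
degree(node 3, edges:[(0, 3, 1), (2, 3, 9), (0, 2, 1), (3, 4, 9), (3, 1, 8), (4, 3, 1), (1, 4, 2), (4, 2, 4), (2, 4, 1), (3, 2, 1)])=incident: (0,3), (2,3), (3,4), (3,1), (4,3), (3,2)
= 6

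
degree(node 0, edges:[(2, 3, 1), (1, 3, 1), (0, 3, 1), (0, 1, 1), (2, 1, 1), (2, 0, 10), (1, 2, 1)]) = 3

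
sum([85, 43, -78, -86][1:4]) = -121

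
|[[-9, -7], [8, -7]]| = (-9)*(-7) - (-7)*(8)
= 119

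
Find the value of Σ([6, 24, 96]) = 6 + 24 + 96
= 126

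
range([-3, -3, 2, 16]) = 19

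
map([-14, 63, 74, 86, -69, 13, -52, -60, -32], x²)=[196, 3969, 5476, 7396, 4761, 169, 2704, 3600, 1024]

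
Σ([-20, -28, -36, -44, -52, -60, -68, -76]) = -384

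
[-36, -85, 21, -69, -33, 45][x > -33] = [21, 45]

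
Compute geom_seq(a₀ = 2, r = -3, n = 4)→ [2, -6, 18, -54]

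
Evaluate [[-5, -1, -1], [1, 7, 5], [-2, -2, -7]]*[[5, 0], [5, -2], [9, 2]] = C[0][0] = (-5)*(5) + (-1)*(5) + (-1)*(9) = -39
C[0][1] = (-5)*(0) + (-1)*(-2) + (-1)*(2) = 0
C[1][0] = (1)*(5) + (7)*(5) + (5)*(9) = 85
C[1][1] = (1)*(0) + (7)*(-2) + (5)*(2) = -4
C[2][0] = (-2)*(5) + (-2)*(5) + (-7)*(9) = -83
C[2][1] = (-2)*(0) + (-2)*(-2) + (-7)*(2) = -10
= [[-39, 0], [85, -4], [-83, -10]]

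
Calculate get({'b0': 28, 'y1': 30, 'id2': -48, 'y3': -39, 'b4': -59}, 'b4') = -59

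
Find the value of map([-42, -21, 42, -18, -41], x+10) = [-32, -11, 52, -8, -31]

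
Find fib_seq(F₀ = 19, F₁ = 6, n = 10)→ F_2 = F_1 + F_0 = 25
F_3 = F_2 + F_1 = 31
F_4 = F_3 + F_2 = 56
...
= [19, 6, 25, 31, 56, 87, 143, 230, 373, 603]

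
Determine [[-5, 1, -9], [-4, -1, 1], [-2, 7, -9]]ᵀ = [[-5, -4, -2], [1, -1, 7], [-9, 1, -9]]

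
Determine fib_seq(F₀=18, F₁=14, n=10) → [18, 14, 32, 46, 78, 124, 202, 326, 528, 854]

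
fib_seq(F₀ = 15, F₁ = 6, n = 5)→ [15, 6, 21, 27, 48]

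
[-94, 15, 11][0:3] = [-94, 15, 11]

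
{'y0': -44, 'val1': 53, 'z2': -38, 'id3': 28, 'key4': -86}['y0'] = -44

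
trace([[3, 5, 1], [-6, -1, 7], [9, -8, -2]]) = 0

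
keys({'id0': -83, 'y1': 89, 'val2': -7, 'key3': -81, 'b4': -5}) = ['id0', 'y1', 'val2', 'key3', 'b4']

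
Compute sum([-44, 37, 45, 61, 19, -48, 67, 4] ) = 141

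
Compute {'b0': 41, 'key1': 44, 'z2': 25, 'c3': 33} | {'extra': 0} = {'b0': 41, 'key1': 44, 'z2': 25, 'c3': 33, 'extra': 0}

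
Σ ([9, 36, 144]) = 9 + 36 + 144
= 189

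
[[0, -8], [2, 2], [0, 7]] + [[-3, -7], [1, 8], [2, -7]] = [[-3, -15], [3, 10], [2, 0]]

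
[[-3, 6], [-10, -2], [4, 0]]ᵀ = [[-3, -10, 4], [6, -2, 0]]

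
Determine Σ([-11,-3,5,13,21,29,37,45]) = 136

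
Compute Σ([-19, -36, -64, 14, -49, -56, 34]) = -176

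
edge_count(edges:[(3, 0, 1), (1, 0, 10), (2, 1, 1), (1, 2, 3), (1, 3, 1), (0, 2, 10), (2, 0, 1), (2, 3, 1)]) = 8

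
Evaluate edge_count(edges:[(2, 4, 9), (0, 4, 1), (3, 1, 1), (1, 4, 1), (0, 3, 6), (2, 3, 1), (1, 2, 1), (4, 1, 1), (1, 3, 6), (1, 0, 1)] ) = 10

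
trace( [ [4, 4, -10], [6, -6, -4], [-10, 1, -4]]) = -6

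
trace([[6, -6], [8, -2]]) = diagonal: 6 + (-2)
= 4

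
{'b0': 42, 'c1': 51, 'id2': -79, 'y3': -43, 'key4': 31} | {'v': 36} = {'b0': 42, 'c1': 51, 'id2': -79, 'y3': -43, 'key4': 31, 'v': 36}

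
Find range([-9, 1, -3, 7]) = 16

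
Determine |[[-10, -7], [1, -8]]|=(-10)*(-8) - (-7)*(1)
= 87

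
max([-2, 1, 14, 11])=14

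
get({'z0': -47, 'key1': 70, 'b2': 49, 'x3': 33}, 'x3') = 33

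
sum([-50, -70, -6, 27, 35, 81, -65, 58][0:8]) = slice → [-50, -70, -6, 27, 35, 81, -65, 58]
(-50) + (-70) + (-6) + 27 + 35 + 81 + (-65) + 58
= 10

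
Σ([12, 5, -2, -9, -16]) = 12 + 5 + (-2) + (-9) + (-16)
= -10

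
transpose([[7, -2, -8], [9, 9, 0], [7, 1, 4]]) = [[7, 9, 7], [-2, 9, 1], [-8, 0, 4]]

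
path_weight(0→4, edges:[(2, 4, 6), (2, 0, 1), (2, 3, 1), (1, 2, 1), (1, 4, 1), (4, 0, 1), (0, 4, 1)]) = w(0→4)=1
= 1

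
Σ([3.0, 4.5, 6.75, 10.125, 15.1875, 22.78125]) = 62.34375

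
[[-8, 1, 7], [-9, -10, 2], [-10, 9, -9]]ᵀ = [[-8, -9, -10], [1, -10, 9], [7, 2, -9]]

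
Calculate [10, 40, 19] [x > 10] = keep x where x > 10: 10✗, 40✓, 19✓
= [40, 19]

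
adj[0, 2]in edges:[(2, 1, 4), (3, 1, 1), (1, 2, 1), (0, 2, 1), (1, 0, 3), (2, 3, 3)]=1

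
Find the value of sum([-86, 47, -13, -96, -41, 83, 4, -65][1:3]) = slice → [47, -13]
47 + (-13)
= 34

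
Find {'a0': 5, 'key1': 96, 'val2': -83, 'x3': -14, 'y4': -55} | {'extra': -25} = {'a0': 5, 'key1': 96, 'val2': -83, 'x3': -14, 'y4': -55, 'extra': -25}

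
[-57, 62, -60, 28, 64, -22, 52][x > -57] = keep x where x > -57: -57✗, 62✓, -60✗, 28✓, 64✓, -22✓, 52✓
= [62, 28, 64, -22, 52]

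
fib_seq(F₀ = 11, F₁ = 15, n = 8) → [11, 15, 26, 41, 67, 108, 175, 283]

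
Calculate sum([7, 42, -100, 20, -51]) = 7 + 42 + (-100) + 20 + (-51)
= -82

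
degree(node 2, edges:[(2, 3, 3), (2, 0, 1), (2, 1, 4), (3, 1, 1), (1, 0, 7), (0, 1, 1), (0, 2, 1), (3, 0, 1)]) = incident: (2,3), (2,0), (2,1), (0,2)
= 4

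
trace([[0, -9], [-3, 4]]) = diagonal: 0 + 4
= 4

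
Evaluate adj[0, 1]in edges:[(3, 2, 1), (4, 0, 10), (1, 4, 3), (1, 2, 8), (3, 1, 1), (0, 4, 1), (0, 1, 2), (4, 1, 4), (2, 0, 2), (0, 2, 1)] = 2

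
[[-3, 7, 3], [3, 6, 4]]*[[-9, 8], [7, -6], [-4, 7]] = C[0][0] = (-3)*(-9) + (7)*(7) + (3)*(-4) = 64
C[0][1] = (-3)*(8) + (7)*(-6) + (3)*(7) = -45
C[1][0] = (3)*(-9) + (6)*(7) + (4)*(-4) = -1
C[1][1] = (3)*(8) + (6)*(-6) + (4)*(7) = 16
= [[64, -45], [-1, 16]]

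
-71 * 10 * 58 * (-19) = 782420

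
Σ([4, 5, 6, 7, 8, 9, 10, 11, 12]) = 4 + 5 + 6 + 7 + 8 + 9 + 10 + 11 + 12
= 72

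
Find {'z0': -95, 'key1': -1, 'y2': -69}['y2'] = -69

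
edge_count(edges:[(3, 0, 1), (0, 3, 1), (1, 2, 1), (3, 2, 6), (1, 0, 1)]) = 5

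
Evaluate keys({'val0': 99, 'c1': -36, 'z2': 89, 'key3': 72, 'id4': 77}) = ['val0', 'c1', 'z2', 'key3', 'id4']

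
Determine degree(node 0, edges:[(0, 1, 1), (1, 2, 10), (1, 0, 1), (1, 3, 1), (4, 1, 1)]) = incident: (0,1), (1,0)
= 2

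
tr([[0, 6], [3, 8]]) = 8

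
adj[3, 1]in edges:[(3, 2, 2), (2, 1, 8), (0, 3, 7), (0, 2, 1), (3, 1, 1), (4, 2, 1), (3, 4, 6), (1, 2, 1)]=1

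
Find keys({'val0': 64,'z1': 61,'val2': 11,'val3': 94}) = ['val0', 'z1', 'val2', 'val3']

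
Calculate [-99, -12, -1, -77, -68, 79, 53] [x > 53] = keep x where x > 53: -99✗, -12✗, -1✗, -77✗, -68✗, 79✓, 53✗
= [79]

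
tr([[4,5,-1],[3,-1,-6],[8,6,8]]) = 11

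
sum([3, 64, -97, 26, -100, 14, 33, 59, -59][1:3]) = slice → [64, -97]
64 + (-97)
= -33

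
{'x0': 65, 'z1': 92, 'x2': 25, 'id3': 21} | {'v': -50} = {'x0': 65, 'z1': 92, 'x2': 25, 'id3': 21, 'v': -50}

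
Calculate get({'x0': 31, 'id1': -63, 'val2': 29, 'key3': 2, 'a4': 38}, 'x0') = 31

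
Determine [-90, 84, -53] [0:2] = [-90, 84]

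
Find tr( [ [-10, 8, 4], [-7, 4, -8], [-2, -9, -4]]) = diagonal: (-10) + 4 + (-4)
= -10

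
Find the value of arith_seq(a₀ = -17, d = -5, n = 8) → [-17, -22, -27, -32, -37, -42, -47, -52]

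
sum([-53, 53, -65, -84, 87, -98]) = -160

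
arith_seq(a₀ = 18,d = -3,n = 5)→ [18, 15, 12, 9, 6]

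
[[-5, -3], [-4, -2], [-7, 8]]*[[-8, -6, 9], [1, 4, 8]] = C[0][0] = (-5)*(-8) + (-3)*(1) = 37
C[0][1] = (-5)*(-6) + (-3)*(4) = 18
C[0][2] = (-5)*(9) + (-3)*(8) = -69
C[1][0] = (-4)*(-8) + (-2)*(1) = 30
C[1][1] = (-4)*(-6) + (-2)*(4) = 16
C[1][2] = (-4)*(9) + (-2)*(8) = -52
... (3 more cells)
= [[37, 18, -69], [30, 16, -52], [64, 74, 1]]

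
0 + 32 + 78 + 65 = 175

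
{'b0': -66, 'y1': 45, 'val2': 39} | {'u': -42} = {'b0': -66, 'y1': 45, 'val2': 39, 'u': -42}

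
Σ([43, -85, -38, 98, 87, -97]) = 8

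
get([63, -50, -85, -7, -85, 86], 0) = 63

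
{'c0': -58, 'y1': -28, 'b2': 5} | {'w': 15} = {'c0': -58, 'y1': -28, 'b2': 5, 'w': 15}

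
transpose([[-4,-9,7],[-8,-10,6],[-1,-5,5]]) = [[-4, -8, -1], [-9, -10, -5], [7, 6, 5]]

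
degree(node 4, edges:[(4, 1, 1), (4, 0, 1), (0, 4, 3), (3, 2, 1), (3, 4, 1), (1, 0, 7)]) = 4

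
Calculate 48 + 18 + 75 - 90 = 51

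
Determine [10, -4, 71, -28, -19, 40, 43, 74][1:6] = [-4, 71, -28, -19, 40]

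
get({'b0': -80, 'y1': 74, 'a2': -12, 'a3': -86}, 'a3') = -86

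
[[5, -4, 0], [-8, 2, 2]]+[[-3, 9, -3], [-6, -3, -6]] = [[2, 5, -3], [-14, -1, -4]]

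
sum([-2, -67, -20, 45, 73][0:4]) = slice → [-2, -67, -20, 45]
(-2) + (-67) + (-20) + 45
= -44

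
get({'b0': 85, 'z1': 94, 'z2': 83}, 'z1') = 94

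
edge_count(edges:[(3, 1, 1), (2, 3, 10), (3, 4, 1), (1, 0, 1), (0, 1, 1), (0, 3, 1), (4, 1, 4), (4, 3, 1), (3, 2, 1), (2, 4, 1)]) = 10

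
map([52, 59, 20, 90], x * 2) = [104, 118, 40, 180]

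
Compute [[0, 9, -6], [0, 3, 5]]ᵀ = [[0, 0], [9, 3], [-6, 5]]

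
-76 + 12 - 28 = -92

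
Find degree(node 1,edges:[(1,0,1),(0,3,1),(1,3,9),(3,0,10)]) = 2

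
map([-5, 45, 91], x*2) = [-10, 90, 182]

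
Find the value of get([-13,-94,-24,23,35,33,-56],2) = -24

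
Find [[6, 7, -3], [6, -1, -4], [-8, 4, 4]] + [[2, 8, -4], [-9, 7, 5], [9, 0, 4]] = [[8, 15, -7], [-3, 6, 1], [1, 4, 8]]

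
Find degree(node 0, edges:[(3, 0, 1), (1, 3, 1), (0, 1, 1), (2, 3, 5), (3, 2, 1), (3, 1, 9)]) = incident: (3,0), (0,1)
= 2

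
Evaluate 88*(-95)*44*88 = -32369920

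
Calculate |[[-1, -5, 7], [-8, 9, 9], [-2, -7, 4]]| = (1)*(-1)*det([[9, 9], [-7, 4]]) + (-1)*(-5)*det([[-8, 9], [-2, 4]]) + (1)*(7)*det([[-8, 9], [-2, -7]])
= -99 + -70 + 518
= 349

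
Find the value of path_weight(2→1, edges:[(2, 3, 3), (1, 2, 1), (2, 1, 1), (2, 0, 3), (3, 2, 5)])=1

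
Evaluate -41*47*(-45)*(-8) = -693720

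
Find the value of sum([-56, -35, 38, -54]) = -107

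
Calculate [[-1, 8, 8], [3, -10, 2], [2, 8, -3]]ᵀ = [[-1, 3, 2], [8, -10, 8], [8, 2, -3]]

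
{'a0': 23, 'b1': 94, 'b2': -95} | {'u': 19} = {'a0': 23, 'b1': 94, 'b2': -95, 'u': 19}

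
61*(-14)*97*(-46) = 3810548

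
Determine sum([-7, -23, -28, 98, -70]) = -30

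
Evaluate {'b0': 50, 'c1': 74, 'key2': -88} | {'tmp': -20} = {'b0': 50, 'c1': 74, 'key2': -88, 'tmp': -20}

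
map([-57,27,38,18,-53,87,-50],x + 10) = [-47, 37, 48, 28, -43, 97, -40]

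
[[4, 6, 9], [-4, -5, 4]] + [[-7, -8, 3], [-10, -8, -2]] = [[-3, -2, 12], [-14, -13, 2]]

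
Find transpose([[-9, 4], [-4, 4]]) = [[-9, -4], [4, 4]]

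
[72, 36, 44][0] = 72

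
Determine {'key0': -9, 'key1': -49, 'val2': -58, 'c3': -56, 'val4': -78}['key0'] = -9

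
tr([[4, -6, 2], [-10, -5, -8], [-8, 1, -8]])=diagonal: 4 + (-5) + (-8)
= -9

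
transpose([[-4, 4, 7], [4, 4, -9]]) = [[-4, 4], [4, 4], [7, -9]]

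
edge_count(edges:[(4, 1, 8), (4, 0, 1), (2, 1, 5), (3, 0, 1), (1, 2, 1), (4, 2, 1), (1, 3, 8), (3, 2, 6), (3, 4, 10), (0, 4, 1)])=10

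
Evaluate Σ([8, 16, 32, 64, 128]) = 248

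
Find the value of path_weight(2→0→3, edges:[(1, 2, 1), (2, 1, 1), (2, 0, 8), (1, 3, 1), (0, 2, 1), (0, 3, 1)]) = w(2→0)=8 + w(0→3)=1
= 9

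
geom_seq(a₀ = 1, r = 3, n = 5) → a_0 = 1*3^0 = 1
a_1 = 1*3^1 = 3
a_2 = 1*3^2 = 9
...
= [1, 3, 9, 27, 81]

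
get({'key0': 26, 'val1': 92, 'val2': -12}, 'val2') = -12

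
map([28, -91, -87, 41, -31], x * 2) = [56, -182, -174, 82, -62]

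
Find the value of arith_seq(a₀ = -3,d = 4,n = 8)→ [-3, 1, 5, 9, 13, 17, 21, 25]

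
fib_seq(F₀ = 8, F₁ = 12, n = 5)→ [8, 12, 20, 32, 52]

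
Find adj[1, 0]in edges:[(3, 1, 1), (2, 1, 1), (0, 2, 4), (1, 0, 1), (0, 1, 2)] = 1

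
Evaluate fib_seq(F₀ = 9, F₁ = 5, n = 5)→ [9, 5, 14, 19, 33]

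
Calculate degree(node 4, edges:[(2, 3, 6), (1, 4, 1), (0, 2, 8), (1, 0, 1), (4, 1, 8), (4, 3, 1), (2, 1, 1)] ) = incident: (1,4), (4,1), (4,3)
= 3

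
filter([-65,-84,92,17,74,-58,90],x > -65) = keep x where x > -65: -65✗, -84✗, 92✓, 17✓, 74✓, -58✓, 90✓
= [92, 17, 74, -58, 90]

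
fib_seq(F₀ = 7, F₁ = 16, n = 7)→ F_2 = F_1 + F_0 = 23
F_3 = F_2 + F_1 = 39
F_4 = F_3 + F_2 = 62
...
= [7, 16, 23, 39, 62, 101, 163]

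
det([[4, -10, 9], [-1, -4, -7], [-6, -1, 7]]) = -837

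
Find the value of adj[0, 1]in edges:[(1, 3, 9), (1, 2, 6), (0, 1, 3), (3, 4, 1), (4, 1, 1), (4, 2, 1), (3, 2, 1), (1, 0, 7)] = 3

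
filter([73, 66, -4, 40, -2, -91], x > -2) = keep x where x > -2: 73✓, 66✓, -4✗, 40✓, -2✗, -91✗
= [73, 66, 40]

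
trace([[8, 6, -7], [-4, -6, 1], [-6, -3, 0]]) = 2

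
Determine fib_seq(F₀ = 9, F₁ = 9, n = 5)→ F_2 = F_1 + F_0 = 18
F_3 = F_2 + F_1 = 27
F_4 = F_3 + F_2 = 45
= [9, 9, 18, 27, 45]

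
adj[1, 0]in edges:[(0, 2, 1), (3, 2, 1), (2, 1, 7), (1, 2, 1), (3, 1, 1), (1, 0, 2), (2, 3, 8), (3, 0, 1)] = 2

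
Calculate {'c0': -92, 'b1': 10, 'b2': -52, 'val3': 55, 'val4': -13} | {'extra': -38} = {'c0': -92, 'b1': 10, 'b2': -52, 'val3': 55, 'val4': -13, 'extra': -38}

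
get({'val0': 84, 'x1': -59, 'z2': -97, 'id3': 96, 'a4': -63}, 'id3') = 96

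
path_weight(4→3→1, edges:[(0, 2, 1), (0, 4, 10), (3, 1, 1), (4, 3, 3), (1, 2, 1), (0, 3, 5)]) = 4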